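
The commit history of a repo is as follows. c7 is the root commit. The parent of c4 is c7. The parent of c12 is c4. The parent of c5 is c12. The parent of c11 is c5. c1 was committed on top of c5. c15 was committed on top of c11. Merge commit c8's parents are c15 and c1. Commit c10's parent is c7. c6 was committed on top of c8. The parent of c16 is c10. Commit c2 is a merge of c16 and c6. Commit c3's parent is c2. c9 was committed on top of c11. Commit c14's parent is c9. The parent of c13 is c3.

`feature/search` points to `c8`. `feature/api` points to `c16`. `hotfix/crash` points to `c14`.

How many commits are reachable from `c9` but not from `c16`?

5

Reachable from c9: {c11, c12, c4, c5, c7, c9}.
Reachable from c16: {c10, c16, c7}.
In c9's history but not c16's: {c11, c12, c4, c5, c9} — 5 commits.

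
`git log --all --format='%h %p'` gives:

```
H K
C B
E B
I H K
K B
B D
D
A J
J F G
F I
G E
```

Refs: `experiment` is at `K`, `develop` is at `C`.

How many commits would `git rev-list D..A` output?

Reachable from A: {A, B, D, E, F, G, H, I, J, K}.
Reachable from D: {D}.
In A's history but not D's: {A, B, E, F, G, H, I, J, K} — 9 commits.

9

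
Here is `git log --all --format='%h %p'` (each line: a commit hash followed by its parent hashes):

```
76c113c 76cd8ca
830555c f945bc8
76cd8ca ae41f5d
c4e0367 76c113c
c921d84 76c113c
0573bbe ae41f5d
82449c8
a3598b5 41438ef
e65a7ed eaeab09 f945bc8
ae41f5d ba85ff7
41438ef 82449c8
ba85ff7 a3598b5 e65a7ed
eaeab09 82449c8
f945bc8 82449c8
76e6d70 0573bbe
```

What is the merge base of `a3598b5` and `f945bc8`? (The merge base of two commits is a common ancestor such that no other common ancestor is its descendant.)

82449c8

Ancestors of a3598b5: {41438ef, 82449c8, a3598b5}.
Ancestors of f945bc8: {82449c8, f945bc8}.
Common ancestors: {82449c8}.
The only common ancestor is 82449c8, so it is the merge base.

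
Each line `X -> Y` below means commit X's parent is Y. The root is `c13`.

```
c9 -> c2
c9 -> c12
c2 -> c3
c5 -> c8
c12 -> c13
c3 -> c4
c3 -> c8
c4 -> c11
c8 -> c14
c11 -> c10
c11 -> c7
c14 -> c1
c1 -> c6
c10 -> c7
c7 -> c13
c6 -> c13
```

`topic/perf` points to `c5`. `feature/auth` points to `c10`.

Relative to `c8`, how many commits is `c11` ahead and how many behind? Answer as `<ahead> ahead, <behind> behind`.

Reachable from c11: {c10, c11, c13, c7}.
Reachable from c8: {c1, c13, c14, c6, c8}.
Only in c11's history (ahead): {c10, c11, c7} — 3.
Only in c8's history (behind): {c1, c14, c6, c8} — 4.

3 ahead, 4 behind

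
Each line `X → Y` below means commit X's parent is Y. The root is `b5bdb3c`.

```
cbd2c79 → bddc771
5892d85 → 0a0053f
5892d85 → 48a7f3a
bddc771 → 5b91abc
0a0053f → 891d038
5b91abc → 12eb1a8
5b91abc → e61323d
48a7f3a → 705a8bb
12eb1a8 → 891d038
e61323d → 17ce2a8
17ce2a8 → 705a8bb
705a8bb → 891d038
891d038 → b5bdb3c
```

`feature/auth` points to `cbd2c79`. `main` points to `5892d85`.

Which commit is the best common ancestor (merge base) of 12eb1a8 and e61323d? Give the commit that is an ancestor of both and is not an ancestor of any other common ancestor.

891d038

Ancestors of 12eb1a8: {12eb1a8, 891d038, b5bdb3c}.
Ancestors of e61323d: {17ce2a8, 705a8bb, 891d038, b5bdb3c, e61323d}.
Common ancestors: {891d038, b5bdb3c}.
Among these, 891d038 is not an ancestor of any other common ancestor — it is the merge base.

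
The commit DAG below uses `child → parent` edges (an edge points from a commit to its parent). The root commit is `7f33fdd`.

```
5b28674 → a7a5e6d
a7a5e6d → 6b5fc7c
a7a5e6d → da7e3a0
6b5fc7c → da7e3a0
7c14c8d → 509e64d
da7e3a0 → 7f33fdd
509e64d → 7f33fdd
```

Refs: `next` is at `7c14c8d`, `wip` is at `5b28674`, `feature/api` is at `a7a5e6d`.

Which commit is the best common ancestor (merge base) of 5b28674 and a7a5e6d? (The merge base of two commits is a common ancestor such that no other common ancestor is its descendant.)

Ancestors of 5b28674: {5b28674, 6b5fc7c, 7f33fdd, a7a5e6d, da7e3a0}.
Ancestors of a7a5e6d: {6b5fc7c, 7f33fdd, a7a5e6d, da7e3a0}.
Common ancestors: {6b5fc7c, 7f33fdd, a7a5e6d, da7e3a0}.
Among these, a7a5e6d is not an ancestor of any other common ancestor — it is the merge base.

a7a5e6d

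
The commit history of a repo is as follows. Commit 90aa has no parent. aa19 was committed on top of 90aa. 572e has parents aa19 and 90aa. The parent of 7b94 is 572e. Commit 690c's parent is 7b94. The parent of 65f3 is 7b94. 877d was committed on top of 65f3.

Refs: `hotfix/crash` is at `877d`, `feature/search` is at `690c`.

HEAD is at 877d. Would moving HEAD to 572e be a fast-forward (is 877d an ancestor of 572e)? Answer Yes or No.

No

A fast-forward from 877d to 572e is possible iff 877d is an ancestor of 572e.
Ancestors of 572e: {572e, 90aa, aa19}.
877d is not among them, so fast-forward is not possible.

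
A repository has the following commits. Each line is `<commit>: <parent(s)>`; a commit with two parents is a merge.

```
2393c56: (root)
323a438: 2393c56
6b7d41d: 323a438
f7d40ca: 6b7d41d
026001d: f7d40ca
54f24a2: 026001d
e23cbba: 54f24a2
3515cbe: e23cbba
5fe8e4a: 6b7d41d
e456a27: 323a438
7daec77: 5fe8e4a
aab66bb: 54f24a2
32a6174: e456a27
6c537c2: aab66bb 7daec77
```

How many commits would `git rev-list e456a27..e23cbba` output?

5

Reachable from e23cbba: {026001d, 2393c56, 323a438, 54f24a2, 6b7d41d, e23cbba, f7d40ca}.
Reachable from e456a27: {2393c56, 323a438, e456a27}.
In e23cbba's history but not e456a27's: {026001d, 54f24a2, 6b7d41d, e23cbba, f7d40ca} — 5 commits.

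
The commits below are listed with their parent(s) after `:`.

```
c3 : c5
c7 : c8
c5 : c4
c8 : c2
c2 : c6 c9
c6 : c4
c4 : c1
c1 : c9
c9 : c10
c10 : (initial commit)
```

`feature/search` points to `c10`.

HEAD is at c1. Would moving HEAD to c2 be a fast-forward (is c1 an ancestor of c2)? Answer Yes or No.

A fast-forward from c1 to c2 is possible iff c1 is an ancestor of c2.
Ancestors of c2: {c1, c10, c2, c4, c6, c9}.
c1 is among them, so fast-forward is possible.

Yes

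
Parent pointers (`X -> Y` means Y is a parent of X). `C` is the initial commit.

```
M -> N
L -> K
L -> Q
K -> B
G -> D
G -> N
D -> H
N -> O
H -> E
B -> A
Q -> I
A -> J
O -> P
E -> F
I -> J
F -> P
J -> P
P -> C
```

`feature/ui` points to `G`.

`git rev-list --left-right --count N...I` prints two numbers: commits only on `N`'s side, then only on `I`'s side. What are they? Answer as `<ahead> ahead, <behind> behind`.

2 ahead, 2 behind

Reachable from N: {C, N, O, P}.
Reachable from I: {C, I, J, P}.
Only in N's history (ahead): {N, O} — 2.
Only in I's history (behind): {I, J} — 2.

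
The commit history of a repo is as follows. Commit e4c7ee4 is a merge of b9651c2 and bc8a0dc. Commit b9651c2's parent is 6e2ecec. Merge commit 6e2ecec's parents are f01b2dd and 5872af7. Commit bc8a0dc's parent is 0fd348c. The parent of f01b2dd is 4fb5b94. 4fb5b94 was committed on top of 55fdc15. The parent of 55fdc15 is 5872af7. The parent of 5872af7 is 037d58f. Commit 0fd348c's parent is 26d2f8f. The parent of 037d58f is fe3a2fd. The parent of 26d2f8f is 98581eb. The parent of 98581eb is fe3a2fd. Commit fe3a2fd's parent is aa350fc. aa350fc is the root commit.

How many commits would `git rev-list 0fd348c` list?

5

Walking parent pointers from 0fd348c: reachable set = {0fd348c, 26d2f8f, 98581eb, aa350fc, fe3a2fd}.
That is 5 commits.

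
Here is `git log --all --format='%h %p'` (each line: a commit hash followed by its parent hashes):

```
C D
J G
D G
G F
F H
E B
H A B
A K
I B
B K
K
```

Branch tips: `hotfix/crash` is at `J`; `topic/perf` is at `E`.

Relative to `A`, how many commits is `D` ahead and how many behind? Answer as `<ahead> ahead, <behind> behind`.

5 ahead, 0 behind

Reachable from D: {A, B, D, F, G, H, K}.
Reachable from A: {A, K}.
Only in D's history (ahead): {B, D, F, G, H} — 5.
Only in A's history (behind): {} — 0.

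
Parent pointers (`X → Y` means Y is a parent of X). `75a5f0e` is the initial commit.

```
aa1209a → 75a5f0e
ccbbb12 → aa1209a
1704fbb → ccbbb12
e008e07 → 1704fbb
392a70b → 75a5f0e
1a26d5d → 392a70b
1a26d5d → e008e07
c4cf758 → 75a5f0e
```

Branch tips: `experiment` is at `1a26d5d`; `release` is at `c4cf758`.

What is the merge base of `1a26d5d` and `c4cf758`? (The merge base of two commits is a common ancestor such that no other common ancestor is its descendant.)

Ancestors of 1a26d5d: {1704fbb, 1a26d5d, 392a70b, 75a5f0e, aa1209a, ccbbb12, e008e07}.
Ancestors of c4cf758: {75a5f0e, c4cf758}.
Common ancestors: {75a5f0e}.
The only common ancestor is 75a5f0e, so it is the merge base.

75a5f0e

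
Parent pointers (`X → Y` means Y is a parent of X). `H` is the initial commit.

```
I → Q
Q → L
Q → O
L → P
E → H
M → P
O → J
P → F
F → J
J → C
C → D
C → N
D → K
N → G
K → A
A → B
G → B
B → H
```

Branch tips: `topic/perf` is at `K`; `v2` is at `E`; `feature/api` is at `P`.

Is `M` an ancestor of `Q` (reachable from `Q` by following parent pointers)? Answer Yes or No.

Ancestors of Q: {A, B, C, D, F, G, H, J, K, L, N, O, P, Q}.
M is not in that set, so it is not an ancestor of Q.

No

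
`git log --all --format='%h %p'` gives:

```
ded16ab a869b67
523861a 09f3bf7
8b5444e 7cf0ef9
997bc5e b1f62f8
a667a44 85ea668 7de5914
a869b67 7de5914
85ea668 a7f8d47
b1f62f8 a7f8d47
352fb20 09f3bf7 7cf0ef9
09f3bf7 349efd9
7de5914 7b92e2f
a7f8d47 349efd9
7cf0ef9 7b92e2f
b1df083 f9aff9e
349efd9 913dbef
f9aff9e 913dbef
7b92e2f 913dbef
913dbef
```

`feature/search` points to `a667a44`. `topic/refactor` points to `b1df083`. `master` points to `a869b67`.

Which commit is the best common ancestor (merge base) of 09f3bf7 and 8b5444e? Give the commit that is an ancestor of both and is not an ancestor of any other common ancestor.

Ancestors of 09f3bf7: {09f3bf7, 349efd9, 913dbef}.
Ancestors of 8b5444e: {7b92e2f, 7cf0ef9, 8b5444e, 913dbef}.
Common ancestors: {913dbef}.
The only common ancestor is 913dbef, so it is the merge base.

913dbef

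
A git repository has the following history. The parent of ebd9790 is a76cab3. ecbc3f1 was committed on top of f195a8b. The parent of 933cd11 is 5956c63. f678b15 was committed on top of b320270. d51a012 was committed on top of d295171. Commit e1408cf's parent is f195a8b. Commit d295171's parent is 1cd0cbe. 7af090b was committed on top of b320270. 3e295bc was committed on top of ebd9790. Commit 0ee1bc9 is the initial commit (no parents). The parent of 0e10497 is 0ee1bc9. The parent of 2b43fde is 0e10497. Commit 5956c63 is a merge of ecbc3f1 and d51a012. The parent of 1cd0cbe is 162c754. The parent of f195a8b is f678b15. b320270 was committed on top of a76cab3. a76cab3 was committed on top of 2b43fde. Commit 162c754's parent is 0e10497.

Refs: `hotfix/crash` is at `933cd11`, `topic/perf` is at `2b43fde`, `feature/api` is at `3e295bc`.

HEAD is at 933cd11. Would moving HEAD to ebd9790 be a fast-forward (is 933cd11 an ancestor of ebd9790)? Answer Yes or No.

No

A fast-forward from 933cd11 to ebd9790 is possible iff 933cd11 is an ancestor of ebd9790.
Ancestors of ebd9790: {0e10497, 0ee1bc9, 2b43fde, a76cab3, ebd9790}.
933cd11 is not among them, so fast-forward is not possible.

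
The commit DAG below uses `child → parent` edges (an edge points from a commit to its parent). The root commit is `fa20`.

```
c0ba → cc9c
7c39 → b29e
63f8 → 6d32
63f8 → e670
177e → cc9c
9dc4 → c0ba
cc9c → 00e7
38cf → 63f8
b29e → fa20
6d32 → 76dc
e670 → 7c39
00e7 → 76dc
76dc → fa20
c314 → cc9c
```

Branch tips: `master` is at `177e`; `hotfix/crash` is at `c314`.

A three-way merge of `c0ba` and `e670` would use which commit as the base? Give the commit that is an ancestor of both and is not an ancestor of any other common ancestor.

fa20

Ancestors of c0ba: {00e7, 76dc, c0ba, cc9c, fa20}.
Ancestors of e670: {7c39, b29e, e670, fa20}.
Common ancestors: {fa20}.
The only common ancestor is fa20, so it is the merge base.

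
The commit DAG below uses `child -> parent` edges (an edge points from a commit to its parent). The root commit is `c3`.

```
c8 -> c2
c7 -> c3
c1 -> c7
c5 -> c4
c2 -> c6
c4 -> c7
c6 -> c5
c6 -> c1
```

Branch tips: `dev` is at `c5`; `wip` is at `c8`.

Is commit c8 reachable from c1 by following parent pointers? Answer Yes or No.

Ancestors of c1: {c1, c3, c7}.
c8 is not in that set, so it is not an ancestor of c1.

No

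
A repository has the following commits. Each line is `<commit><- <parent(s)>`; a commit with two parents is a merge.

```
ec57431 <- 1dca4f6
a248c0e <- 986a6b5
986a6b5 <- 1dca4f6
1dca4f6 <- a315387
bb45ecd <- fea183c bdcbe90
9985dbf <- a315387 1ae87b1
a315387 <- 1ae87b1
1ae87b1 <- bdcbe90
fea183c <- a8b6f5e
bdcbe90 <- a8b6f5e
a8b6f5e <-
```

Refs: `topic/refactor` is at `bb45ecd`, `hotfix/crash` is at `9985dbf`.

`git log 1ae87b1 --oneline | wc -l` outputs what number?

Walking parent pointers from 1ae87b1: reachable set = {1ae87b1, a8b6f5e, bdcbe90}.
That is 3 commits.

3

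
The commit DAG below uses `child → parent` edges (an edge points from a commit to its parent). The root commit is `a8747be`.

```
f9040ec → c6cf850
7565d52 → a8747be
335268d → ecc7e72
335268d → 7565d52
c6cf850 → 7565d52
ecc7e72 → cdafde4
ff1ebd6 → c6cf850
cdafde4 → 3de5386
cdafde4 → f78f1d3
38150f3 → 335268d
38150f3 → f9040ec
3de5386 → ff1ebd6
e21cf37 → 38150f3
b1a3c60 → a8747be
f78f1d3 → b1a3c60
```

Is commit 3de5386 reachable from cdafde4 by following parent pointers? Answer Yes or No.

Ancestors of cdafde4 (commits reachable by following parents): {3de5386, 7565d52, a8747be, b1a3c60, c6cf850, cdafde4, f78f1d3, ff1ebd6}.
3de5386 is in that set, so it is an ancestor of cdafde4.

Yes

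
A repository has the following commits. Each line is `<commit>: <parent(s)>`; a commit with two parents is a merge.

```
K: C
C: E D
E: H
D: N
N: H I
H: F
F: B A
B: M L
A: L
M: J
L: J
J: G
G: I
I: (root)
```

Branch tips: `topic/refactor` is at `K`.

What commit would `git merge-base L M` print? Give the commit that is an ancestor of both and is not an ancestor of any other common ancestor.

Ancestors of L: {G, I, J, L}.
Ancestors of M: {G, I, J, M}.
Common ancestors: {G, I, J}.
Among these, J is not an ancestor of any other common ancestor — it is the merge base.

J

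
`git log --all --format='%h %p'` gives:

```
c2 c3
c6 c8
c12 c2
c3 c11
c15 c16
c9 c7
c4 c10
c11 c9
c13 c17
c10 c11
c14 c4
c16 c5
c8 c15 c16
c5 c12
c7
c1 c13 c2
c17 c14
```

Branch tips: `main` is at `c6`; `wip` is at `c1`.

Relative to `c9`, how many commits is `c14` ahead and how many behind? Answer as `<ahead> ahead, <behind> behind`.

Reachable from c14: {c10, c11, c14, c4, c7, c9}.
Reachable from c9: {c7, c9}.
Only in c14's history (ahead): {c10, c11, c14, c4} — 4.
Only in c9's history (behind): {} — 0.

4 ahead, 0 behind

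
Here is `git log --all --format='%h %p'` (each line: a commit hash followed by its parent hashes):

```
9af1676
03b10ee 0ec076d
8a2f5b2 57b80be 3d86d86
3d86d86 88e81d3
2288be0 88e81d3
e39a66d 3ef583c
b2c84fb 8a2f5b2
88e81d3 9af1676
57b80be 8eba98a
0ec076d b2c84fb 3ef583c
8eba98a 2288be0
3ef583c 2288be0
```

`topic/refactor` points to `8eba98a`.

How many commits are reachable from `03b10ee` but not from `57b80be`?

6

Reachable from 03b10ee: {03b10ee, 0ec076d, 2288be0, 3d86d86, 3ef583c, 57b80be, 88e81d3, 8a2f5b2, 8eba98a, 9af1676, b2c84fb}.
Reachable from 57b80be: {2288be0, 57b80be, 88e81d3, 8eba98a, 9af1676}.
In 03b10ee's history but not 57b80be's: {03b10ee, 0ec076d, 3d86d86, 3ef583c, 8a2f5b2, b2c84fb} — 6 commits.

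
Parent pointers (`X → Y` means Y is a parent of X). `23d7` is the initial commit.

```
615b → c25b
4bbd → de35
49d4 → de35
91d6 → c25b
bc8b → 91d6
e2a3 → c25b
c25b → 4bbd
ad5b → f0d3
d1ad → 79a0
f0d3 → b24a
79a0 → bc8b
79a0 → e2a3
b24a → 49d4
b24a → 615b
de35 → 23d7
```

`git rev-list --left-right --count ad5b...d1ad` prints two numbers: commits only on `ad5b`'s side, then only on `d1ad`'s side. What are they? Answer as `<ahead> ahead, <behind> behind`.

5 ahead, 5 behind

Reachable from ad5b: {23d7, 49d4, 4bbd, 615b, ad5b, b24a, c25b, de35, f0d3}.
Reachable from d1ad: {23d7, 4bbd, 79a0, 91d6, bc8b, c25b, d1ad, de35, e2a3}.
Only in ad5b's history (ahead): {49d4, 615b, ad5b, b24a, f0d3} — 5.
Only in d1ad's history (behind): {79a0, 91d6, bc8b, d1ad, e2a3} — 5.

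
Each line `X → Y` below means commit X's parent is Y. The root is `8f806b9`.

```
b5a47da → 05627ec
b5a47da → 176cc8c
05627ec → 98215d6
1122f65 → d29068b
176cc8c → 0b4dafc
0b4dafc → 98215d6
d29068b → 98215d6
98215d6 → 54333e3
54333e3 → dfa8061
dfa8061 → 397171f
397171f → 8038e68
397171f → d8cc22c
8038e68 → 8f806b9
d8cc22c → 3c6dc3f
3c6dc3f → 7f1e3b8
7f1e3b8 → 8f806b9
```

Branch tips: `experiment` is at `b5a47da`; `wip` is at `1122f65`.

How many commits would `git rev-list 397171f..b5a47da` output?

7

Reachable from b5a47da: {05627ec, 0b4dafc, 176cc8c, 397171f, 3c6dc3f, 54333e3, 7f1e3b8, 8038e68, 8f806b9, 98215d6, b5a47da, d8cc22c, dfa8061}.
Reachable from 397171f: {397171f, 3c6dc3f, 7f1e3b8, 8038e68, 8f806b9, d8cc22c}.
In b5a47da's history but not 397171f's: {05627ec, 0b4dafc, 176cc8c, 54333e3, 98215d6, b5a47da, dfa8061} — 7 commits.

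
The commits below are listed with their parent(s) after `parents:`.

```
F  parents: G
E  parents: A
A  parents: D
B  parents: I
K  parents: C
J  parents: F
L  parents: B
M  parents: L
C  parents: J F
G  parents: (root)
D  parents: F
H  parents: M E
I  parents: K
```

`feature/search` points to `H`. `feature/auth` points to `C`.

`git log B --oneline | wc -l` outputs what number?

Walking parent pointers from B: reachable set = {B, C, F, G, I, J, K}.
That is 7 commits.

7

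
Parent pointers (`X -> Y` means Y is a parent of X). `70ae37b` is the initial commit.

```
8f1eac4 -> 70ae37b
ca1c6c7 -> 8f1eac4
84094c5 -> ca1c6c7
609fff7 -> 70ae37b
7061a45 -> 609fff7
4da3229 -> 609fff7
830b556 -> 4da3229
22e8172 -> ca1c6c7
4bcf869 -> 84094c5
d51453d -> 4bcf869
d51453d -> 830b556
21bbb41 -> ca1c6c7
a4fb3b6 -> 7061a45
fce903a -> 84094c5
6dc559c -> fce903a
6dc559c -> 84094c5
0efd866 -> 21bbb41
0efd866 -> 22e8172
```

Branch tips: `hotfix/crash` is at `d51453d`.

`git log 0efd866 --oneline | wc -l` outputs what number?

Walking parent pointers from 0efd866: reachable set = {0efd866, 21bbb41, 22e8172, 70ae37b, 8f1eac4, ca1c6c7}.
That is 6 commits.

6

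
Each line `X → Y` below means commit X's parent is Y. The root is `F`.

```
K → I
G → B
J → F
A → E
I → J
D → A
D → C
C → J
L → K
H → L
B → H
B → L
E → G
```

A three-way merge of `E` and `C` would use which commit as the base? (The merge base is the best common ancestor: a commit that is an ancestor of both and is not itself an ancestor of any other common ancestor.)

J

Ancestors of E: {B, E, F, G, H, I, J, K, L}.
Ancestors of C: {C, F, J}.
Common ancestors: {F, J}.
Among these, J is not an ancestor of any other common ancestor — it is the merge base.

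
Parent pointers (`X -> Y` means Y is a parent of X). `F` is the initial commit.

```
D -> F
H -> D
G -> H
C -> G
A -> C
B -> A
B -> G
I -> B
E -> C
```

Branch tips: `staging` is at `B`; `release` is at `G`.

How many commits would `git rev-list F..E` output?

5

Reachable from E: {C, D, E, F, G, H}.
Reachable from F: {F}.
In E's history but not F's: {C, D, E, G, H} — 5 commits.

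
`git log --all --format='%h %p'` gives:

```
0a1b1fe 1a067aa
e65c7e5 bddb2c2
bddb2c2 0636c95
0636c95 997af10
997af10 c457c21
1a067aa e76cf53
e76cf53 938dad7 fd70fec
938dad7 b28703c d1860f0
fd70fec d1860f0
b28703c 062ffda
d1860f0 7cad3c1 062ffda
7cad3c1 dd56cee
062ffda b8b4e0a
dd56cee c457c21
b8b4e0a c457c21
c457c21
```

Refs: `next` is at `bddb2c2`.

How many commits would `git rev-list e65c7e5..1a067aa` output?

Reachable from 1a067aa: {062ffda, 1a067aa, 7cad3c1, 938dad7, b28703c, b8b4e0a, c457c21, d1860f0, dd56cee, e76cf53, fd70fec}.
Reachable from e65c7e5: {0636c95, 997af10, bddb2c2, c457c21, e65c7e5}.
In 1a067aa's history but not e65c7e5's: {062ffda, 1a067aa, 7cad3c1, 938dad7, b28703c, b8b4e0a, d1860f0, dd56cee, e76cf53, fd70fec} — 10 commits.

10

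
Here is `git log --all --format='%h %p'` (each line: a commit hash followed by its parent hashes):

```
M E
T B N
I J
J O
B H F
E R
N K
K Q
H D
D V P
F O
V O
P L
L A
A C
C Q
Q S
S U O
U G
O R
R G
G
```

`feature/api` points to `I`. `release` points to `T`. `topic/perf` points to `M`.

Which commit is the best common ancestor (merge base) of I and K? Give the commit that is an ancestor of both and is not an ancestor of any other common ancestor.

O

Ancestors of I: {G, I, J, O, R}.
Ancestors of K: {G, K, O, Q, R, S, U}.
Common ancestors: {G, O, R}.
Among these, O is not an ancestor of any other common ancestor — it is the merge base.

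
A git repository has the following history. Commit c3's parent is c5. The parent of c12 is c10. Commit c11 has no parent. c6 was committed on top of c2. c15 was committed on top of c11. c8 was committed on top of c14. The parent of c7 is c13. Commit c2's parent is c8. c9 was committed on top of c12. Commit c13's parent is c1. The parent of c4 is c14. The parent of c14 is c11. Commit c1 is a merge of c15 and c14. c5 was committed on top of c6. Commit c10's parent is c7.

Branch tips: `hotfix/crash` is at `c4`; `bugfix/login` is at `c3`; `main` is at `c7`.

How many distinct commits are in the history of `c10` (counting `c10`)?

7

Walking parent pointers from c10: reachable set = {c1, c10, c11, c13, c14, c15, c7}.
That is 7 commits.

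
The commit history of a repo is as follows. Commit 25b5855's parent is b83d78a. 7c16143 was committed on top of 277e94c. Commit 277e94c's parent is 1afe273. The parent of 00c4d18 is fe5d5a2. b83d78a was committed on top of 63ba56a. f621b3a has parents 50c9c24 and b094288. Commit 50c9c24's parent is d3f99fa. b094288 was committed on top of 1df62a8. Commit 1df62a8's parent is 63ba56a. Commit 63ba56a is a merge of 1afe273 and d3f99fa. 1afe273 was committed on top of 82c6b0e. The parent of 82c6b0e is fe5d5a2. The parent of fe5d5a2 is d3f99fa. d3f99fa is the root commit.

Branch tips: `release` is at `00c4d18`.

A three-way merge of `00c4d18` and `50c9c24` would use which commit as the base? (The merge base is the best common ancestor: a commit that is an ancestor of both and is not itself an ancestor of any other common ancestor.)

d3f99fa

Ancestors of 00c4d18: {00c4d18, d3f99fa, fe5d5a2}.
Ancestors of 50c9c24: {50c9c24, d3f99fa}.
Common ancestors: {d3f99fa}.
The only common ancestor is d3f99fa, so it is the merge base.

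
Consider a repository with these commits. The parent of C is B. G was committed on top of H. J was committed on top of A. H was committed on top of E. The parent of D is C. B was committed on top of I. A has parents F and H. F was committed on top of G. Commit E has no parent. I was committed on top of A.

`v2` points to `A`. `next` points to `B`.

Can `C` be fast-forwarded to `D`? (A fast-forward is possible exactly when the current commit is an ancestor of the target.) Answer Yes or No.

A fast-forward from C to D is possible iff C is an ancestor of D.
Ancestors of D: {A, B, C, D, E, F, G, H, I}.
C is among them, so fast-forward is possible.

Yes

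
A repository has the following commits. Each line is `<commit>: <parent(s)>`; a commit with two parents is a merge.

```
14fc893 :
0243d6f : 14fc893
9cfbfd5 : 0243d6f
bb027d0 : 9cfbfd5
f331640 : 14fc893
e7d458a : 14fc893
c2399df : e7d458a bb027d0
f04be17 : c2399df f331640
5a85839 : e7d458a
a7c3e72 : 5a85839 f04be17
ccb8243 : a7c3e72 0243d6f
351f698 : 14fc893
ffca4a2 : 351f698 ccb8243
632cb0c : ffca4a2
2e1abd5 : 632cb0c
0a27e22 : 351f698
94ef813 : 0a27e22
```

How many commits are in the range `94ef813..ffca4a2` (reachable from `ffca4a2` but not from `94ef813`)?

11

Reachable from ffca4a2: {0243d6f, 14fc893, 351f698, 5a85839, 9cfbfd5, a7c3e72, bb027d0, c2399df, ccb8243, e7d458a, f04be17, f331640, ffca4a2}.
Reachable from 94ef813: {0a27e22, 14fc893, 351f698, 94ef813}.
In ffca4a2's history but not 94ef813's: {0243d6f, 5a85839, 9cfbfd5, a7c3e72, bb027d0, c2399df, ccb8243, e7d458a, f04be17, f331640, ffca4a2} — 11 commits.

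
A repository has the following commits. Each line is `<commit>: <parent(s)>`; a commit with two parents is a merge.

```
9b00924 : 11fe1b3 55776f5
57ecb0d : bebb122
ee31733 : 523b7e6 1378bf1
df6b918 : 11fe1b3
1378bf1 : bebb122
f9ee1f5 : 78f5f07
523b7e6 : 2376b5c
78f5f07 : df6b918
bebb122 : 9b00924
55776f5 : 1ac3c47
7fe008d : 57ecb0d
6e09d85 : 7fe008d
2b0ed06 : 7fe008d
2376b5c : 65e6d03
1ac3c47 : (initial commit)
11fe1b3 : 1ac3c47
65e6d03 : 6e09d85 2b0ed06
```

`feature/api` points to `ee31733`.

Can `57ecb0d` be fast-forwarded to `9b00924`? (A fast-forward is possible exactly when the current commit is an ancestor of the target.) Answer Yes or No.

No

A fast-forward from 57ecb0d to 9b00924 is possible iff 57ecb0d is an ancestor of 9b00924.
Ancestors of 9b00924: {11fe1b3, 1ac3c47, 55776f5, 9b00924}.
57ecb0d is not among them, so fast-forward is not possible.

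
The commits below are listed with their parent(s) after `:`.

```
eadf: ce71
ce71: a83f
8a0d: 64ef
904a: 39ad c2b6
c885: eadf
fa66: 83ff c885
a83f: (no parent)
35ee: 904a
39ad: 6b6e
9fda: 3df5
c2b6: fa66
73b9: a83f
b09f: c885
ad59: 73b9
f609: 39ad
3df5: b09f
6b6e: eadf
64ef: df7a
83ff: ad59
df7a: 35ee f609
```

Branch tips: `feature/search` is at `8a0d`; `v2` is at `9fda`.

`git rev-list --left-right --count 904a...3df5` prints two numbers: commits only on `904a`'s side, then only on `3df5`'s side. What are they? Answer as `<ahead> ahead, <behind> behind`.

Reachable from 904a: {39ad, 6b6e, 73b9, 83ff, 904a, a83f, ad59, c2b6, c885, ce71, eadf, fa66}.
Reachable from 3df5: {3df5, a83f, b09f, c885, ce71, eadf}.
Only in 904a's history (ahead): {39ad, 6b6e, 73b9, 83ff, 904a, ad59, c2b6, fa66} — 8.
Only in 3df5's history (behind): {3df5, b09f} — 2.

8 ahead, 2 behind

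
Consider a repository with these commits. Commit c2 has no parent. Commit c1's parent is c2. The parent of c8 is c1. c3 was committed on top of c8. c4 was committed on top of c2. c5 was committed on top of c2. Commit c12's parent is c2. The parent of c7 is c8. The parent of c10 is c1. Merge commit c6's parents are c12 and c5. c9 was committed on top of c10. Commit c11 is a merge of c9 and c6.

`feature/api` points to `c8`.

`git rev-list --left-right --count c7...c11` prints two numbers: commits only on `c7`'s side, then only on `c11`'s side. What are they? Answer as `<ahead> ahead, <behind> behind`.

2 ahead, 6 behind

Reachable from c7: {c1, c2, c7, c8}.
Reachable from c11: {c1, c10, c11, c12, c2, c5, c6, c9}.
Only in c7's history (ahead): {c7, c8} — 2.
Only in c11's history (behind): {c10, c11, c12, c5, c6, c9} — 6.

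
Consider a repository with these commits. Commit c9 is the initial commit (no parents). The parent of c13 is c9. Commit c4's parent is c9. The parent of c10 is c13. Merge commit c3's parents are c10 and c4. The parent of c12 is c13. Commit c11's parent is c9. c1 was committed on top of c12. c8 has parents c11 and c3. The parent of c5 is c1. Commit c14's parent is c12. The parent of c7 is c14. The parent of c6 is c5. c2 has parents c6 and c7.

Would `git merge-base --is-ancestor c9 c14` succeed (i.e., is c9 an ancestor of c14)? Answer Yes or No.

Ancestors of c14 (commits reachable by following parents): {c12, c13, c14, c9}.
c9 is in that set, so it is an ancestor of c14.

Yes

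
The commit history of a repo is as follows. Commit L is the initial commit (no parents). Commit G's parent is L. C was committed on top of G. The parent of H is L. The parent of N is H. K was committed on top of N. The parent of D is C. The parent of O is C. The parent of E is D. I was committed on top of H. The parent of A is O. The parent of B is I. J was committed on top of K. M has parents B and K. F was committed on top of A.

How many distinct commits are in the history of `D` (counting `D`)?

Walking parent pointers from D: reachable set = {C, D, G, L}.
That is 4 commits.

4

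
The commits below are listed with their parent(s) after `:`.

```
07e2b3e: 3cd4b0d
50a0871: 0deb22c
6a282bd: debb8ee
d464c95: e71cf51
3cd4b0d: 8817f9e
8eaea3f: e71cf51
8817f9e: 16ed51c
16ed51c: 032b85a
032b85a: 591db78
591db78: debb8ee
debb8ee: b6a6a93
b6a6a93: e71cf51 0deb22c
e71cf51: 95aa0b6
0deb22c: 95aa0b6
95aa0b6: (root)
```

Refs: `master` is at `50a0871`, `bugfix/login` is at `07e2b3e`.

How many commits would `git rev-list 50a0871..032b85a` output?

5

Reachable from 032b85a: {032b85a, 0deb22c, 591db78, 95aa0b6, b6a6a93, debb8ee, e71cf51}.
Reachable from 50a0871: {0deb22c, 50a0871, 95aa0b6}.
In 032b85a's history but not 50a0871's: {032b85a, 591db78, b6a6a93, debb8ee, e71cf51} — 5 commits.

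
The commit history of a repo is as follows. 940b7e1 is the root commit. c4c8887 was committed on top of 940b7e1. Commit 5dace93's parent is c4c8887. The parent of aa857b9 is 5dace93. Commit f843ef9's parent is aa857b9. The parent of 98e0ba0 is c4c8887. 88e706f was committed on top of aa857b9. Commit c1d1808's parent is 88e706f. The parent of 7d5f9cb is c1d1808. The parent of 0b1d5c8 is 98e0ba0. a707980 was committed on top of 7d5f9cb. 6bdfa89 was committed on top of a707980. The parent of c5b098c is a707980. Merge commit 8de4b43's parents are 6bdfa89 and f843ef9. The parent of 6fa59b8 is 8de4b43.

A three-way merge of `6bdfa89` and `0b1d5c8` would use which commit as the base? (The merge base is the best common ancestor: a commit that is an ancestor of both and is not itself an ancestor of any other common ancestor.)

c4c8887

Ancestors of 6bdfa89: {5dace93, 6bdfa89, 7d5f9cb, 88e706f, 940b7e1, a707980, aa857b9, c1d1808, c4c8887}.
Ancestors of 0b1d5c8: {0b1d5c8, 940b7e1, 98e0ba0, c4c8887}.
Common ancestors: {940b7e1, c4c8887}.
Among these, c4c8887 is not an ancestor of any other common ancestor — it is the merge base.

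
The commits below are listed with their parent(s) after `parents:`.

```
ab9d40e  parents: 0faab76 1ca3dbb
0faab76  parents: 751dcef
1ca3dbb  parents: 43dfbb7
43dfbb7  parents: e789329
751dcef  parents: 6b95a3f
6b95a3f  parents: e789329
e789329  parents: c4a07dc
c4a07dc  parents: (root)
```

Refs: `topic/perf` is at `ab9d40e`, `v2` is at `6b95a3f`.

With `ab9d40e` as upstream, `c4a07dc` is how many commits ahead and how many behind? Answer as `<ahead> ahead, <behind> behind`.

Reachable from c4a07dc: {c4a07dc}.
Reachable from ab9d40e: {0faab76, 1ca3dbb, 43dfbb7, 6b95a3f, 751dcef, ab9d40e, c4a07dc, e789329}.
Only in c4a07dc's history (ahead): {} — 0.
Only in ab9d40e's history (behind): {0faab76, 1ca3dbb, 43dfbb7, 6b95a3f, 751dcef, ab9d40e, e789329} — 7.

0 ahead, 7 behind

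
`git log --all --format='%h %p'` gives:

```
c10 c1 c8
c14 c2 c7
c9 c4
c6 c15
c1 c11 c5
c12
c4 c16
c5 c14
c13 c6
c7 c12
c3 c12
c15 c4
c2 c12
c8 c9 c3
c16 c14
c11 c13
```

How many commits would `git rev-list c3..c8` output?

Reachable from c8: {c12, c14, c16, c2, c3, c4, c7, c8, c9}.
Reachable from c3: {c12, c3}.
In c8's history but not c3's: {c14, c16, c2, c4, c7, c8, c9} — 7 commits.

7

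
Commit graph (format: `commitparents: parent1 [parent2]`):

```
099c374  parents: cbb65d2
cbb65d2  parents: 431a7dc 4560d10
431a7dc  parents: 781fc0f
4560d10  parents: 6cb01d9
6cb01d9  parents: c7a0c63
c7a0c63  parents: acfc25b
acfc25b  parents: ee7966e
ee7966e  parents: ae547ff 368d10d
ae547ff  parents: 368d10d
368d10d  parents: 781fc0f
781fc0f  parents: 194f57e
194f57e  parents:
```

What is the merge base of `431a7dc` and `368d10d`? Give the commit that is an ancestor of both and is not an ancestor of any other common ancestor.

Ancestors of 431a7dc: {194f57e, 431a7dc, 781fc0f}.
Ancestors of 368d10d: {194f57e, 368d10d, 781fc0f}.
Common ancestors: {194f57e, 781fc0f}.
Among these, 781fc0f is not an ancestor of any other common ancestor — it is the merge base.

781fc0f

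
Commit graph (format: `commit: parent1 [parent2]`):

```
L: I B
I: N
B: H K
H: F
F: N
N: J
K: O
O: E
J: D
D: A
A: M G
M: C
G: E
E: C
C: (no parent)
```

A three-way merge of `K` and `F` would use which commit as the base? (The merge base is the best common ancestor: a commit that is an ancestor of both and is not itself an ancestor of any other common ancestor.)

Ancestors of K: {C, E, K, O}.
Ancestors of F: {A, C, D, E, F, G, J, M, N}.
Common ancestors: {C, E}.
Among these, E is not an ancestor of any other common ancestor — it is the merge base.

E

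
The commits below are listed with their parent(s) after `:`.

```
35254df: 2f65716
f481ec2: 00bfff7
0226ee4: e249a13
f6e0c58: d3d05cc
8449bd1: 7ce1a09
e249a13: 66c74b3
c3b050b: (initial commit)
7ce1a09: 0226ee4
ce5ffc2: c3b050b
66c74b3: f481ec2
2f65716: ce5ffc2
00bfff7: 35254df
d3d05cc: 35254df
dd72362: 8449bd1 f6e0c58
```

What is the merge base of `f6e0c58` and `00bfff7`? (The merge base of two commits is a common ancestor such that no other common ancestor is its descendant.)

35254df

Ancestors of f6e0c58: {2f65716, 35254df, c3b050b, ce5ffc2, d3d05cc, f6e0c58}.
Ancestors of 00bfff7: {00bfff7, 2f65716, 35254df, c3b050b, ce5ffc2}.
Common ancestors: {2f65716, 35254df, c3b050b, ce5ffc2}.
Among these, 35254df is not an ancestor of any other common ancestor — it is the merge base.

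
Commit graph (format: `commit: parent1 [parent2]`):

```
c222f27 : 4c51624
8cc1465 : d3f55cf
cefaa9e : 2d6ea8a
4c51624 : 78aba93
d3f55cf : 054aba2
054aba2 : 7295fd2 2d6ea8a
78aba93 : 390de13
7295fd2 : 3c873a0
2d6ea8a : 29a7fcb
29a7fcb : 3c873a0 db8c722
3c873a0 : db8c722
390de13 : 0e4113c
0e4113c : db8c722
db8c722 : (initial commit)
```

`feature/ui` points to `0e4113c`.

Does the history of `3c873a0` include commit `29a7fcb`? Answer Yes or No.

Ancestors of 3c873a0: {3c873a0, db8c722}.
29a7fcb is not in that set, so it is not an ancestor of 3c873a0.

No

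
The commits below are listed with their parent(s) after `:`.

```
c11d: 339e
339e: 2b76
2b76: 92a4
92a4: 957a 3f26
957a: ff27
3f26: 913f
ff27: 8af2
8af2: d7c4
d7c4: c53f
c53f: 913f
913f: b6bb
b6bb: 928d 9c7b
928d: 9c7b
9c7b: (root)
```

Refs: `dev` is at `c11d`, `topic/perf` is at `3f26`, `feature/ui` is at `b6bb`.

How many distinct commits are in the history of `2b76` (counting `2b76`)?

12

Walking parent pointers from 2b76: reachable set = {2b76, 3f26, 8af2, 913f, 928d, 92a4, 957a, 9c7b, b6bb, c53f, d7c4, ff27}.
That is 12 commits.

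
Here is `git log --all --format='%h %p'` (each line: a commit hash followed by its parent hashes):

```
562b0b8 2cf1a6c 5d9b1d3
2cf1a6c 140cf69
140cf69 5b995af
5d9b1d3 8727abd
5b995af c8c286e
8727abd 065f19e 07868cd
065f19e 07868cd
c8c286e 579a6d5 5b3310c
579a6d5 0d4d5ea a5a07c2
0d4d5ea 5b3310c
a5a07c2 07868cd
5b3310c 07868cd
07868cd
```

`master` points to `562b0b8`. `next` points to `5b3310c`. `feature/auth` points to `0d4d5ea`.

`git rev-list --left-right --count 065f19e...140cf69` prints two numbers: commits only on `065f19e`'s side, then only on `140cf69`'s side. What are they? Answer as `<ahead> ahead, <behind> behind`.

Reachable from 065f19e: {065f19e, 07868cd}.
Reachable from 140cf69: {07868cd, 0d4d5ea, 140cf69, 579a6d5, 5b3310c, 5b995af, a5a07c2, c8c286e}.
Only in 065f19e's history (ahead): {065f19e} — 1.
Only in 140cf69's history (behind): {0d4d5ea, 140cf69, 579a6d5, 5b3310c, 5b995af, a5a07c2, c8c286e} — 7.

1 ahead, 7 behind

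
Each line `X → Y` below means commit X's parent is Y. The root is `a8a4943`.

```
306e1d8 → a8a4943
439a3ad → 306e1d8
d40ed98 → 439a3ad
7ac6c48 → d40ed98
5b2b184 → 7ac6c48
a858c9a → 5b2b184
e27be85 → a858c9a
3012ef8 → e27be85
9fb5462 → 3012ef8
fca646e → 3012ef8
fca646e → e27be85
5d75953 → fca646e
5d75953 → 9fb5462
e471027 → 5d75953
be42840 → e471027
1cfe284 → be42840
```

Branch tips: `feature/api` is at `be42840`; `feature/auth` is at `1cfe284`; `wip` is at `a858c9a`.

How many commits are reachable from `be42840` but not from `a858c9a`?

7

Reachable from be42840: {3012ef8, 306e1d8, 439a3ad, 5b2b184, 5d75953, 7ac6c48, 9fb5462, a858c9a, a8a4943, be42840, d40ed98, e27be85, e471027, fca646e}.
Reachable from a858c9a: {306e1d8, 439a3ad, 5b2b184, 7ac6c48, a858c9a, a8a4943, d40ed98}.
In be42840's history but not a858c9a's: {3012ef8, 5d75953, 9fb5462, be42840, e27be85, e471027, fca646e} — 7 commits.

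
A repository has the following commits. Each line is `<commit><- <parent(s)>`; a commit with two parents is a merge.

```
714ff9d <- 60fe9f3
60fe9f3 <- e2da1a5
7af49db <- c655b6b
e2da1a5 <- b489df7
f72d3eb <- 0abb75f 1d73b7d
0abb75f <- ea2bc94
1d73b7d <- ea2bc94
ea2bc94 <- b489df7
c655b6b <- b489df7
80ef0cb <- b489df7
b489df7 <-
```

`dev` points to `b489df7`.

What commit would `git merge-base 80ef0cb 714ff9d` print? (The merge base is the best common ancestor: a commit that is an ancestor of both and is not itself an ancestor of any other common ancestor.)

Ancestors of 80ef0cb: {80ef0cb, b489df7}.
Ancestors of 714ff9d: {60fe9f3, 714ff9d, b489df7, e2da1a5}.
Common ancestors: {b489df7}.
The only common ancestor is b489df7, so it is the merge base.

b489df7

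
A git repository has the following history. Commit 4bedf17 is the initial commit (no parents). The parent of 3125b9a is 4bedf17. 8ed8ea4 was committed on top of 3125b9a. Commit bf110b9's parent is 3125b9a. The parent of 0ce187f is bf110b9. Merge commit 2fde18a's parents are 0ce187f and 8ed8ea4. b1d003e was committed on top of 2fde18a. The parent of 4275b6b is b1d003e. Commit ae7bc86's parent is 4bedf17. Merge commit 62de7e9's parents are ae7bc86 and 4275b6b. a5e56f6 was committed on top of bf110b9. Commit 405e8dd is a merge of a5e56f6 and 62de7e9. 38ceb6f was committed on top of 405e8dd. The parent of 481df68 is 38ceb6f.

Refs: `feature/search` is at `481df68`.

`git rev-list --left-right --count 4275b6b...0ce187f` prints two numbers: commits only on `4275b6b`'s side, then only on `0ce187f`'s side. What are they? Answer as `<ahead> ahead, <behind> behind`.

Reachable from 4275b6b: {0ce187f, 2fde18a, 3125b9a, 4275b6b, 4bedf17, 8ed8ea4, b1d003e, bf110b9}.
Reachable from 0ce187f: {0ce187f, 3125b9a, 4bedf17, bf110b9}.
Only in 4275b6b's history (ahead): {2fde18a, 4275b6b, 8ed8ea4, b1d003e} — 4.
Only in 0ce187f's history (behind): {} — 0.

4 ahead, 0 behind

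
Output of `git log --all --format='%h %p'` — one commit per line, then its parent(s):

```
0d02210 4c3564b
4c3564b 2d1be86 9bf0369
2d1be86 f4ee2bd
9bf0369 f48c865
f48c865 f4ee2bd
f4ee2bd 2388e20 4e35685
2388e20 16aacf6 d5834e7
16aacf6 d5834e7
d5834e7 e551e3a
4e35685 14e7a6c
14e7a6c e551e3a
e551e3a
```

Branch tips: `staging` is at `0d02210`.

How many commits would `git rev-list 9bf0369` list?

9

Walking parent pointers from 9bf0369: reachable set = {14e7a6c, 16aacf6, 2388e20, 4e35685, 9bf0369, d5834e7, e551e3a, f48c865, f4ee2bd}.
That is 9 commits.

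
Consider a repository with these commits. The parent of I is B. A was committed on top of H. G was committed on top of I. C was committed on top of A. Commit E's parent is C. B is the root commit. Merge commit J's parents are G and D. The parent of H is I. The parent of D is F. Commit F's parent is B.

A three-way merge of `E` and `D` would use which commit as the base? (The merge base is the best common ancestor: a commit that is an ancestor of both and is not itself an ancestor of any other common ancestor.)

B

Ancestors of E: {A, B, C, E, H, I}.
Ancestors of D: {B, D, F}.
Common ancestors: {B}.
The only common ancestor is B, so it is the merge base.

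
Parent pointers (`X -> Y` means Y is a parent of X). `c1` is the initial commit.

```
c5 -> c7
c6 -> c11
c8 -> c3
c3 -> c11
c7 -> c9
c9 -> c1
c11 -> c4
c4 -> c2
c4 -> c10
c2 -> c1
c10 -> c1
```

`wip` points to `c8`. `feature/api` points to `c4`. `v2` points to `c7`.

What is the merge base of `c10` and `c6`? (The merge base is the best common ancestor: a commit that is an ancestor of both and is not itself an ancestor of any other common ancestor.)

c10

Ancestors of c10: {c1, c10}.
Ancestors of c6: {c1, c10, c11, c2, c4, c6}.
Common ancestors: {c1, c10}.
Among these, c10 is not an ancestor of any other common ancestor — it is the merge base.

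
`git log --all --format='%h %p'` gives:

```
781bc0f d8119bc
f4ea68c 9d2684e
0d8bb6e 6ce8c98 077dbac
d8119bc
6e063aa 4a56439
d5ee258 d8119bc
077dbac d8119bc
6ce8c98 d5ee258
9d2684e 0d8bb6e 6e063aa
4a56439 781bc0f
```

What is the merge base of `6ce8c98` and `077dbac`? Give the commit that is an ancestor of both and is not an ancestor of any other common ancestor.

Ancestors of 6ce8c98: {6ce8c98, d5ee258, d8119bc}.
Ancestors of 077dbac: {077dbac, d8119bc}.
Common ancestors: {d8119bc}.
The only common ancestor is d8119bc, so it is the merge base.

d8119bc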